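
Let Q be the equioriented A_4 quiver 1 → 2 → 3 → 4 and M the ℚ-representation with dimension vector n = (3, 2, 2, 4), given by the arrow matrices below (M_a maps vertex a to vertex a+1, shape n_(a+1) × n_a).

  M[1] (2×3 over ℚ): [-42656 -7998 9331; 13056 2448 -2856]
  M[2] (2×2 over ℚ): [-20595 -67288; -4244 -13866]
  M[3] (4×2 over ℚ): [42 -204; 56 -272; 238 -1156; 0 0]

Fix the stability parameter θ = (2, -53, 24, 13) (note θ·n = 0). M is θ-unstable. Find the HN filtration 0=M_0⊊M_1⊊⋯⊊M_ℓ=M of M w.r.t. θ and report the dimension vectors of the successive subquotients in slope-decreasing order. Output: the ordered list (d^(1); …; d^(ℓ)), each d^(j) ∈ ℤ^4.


Barcode: M ≅ I[1,1]^2, I[1,4], I[2,3], I[4,4]^3. HN layers by μ_θ (6 steps, strictly decreasing):
  μ^(1)=24; μ^(2)=37/2; μ^(3)=13; μ^(4)=2; μ^(5)=-51/2; μ^(6)=-53

((0, 0, 1, 0); (0, 0, 1, 1); (0, 0, 0, 3); (2, 0, 0, 0); (1, 1, 0, 0); (0, 1, 0, 0))


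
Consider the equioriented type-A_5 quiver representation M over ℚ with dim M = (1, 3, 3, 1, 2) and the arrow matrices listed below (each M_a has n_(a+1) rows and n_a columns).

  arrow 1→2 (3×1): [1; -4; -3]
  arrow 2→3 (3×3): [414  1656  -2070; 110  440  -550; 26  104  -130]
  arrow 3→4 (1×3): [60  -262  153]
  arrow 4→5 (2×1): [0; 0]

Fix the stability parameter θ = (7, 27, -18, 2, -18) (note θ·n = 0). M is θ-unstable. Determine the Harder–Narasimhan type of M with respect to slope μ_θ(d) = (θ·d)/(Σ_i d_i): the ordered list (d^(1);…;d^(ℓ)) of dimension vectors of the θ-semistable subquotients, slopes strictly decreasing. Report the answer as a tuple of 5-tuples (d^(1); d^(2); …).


Interval decomposition of M: I[1,2], I[2,2], I[2,4], I[3,3]^2, I[5,5]^2.
HN type (ℓ=4): μ^(1)=27; μ^(2)=7; μ^(3)=11/3; μ^(4)=-18

((0, 2, 0, 0, 0); (1, 0, 0, 0, 0); (0, 1, 1, 1, 0); (0, 0, 2, 0, 2))


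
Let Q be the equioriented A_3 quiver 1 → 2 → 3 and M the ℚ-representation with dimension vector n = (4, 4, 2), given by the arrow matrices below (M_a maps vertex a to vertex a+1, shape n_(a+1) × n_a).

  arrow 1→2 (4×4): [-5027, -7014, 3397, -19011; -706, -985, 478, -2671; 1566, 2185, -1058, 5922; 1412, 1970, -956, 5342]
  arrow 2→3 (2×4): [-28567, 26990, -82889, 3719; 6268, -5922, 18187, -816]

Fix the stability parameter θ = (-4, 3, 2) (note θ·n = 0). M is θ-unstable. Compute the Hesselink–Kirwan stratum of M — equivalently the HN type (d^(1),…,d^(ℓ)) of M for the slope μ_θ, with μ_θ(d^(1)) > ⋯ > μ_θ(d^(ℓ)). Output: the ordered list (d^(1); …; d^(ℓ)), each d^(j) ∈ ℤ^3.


Interval decomposition of M: I[1,1], I[1,2], I[1,3]^2, I[2,2].
HN type (ℓ=3): μ^(1)=3; μ^(2)=5/2; μ^(3)=-4

((0, 2, 0); (0, 2, 2); (4, 0, 0))


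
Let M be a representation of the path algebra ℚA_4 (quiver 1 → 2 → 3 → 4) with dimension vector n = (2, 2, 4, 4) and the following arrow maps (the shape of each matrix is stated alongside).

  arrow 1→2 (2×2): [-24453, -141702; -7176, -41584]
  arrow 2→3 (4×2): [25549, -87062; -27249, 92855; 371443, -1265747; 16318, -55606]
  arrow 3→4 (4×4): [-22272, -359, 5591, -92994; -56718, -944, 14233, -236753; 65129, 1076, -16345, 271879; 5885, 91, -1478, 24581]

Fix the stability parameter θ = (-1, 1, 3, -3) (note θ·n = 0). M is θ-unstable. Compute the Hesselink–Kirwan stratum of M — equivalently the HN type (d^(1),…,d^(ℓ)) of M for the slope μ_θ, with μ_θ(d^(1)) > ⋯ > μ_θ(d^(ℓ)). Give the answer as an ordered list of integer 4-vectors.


Via rank(M_{q-1}∘⋯∘M_p): M ≅ I[1,1], I[1,4], I[2,4], I[3,4]^2.
μ_θ-semistable layers: μ^(1)=1/3; μ^(2)=0; μ^(3)=-1

((0, 2, 2, 2); (0, 0, 2, 2); (2, 0, 0, 0))


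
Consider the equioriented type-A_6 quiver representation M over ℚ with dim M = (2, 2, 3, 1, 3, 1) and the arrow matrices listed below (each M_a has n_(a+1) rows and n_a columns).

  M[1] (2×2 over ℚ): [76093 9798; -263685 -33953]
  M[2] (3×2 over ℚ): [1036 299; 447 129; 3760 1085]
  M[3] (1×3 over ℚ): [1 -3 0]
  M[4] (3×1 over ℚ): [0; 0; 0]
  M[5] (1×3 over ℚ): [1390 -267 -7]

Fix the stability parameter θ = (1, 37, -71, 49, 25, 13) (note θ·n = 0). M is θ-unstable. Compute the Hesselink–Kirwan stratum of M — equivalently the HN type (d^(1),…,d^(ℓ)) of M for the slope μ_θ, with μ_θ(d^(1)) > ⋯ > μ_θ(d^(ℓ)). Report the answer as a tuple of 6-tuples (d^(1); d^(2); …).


Barcode: M ≅ I[1,3], I[1,4], I[3,3], I[5,5]^2, I[5,6]. HN layers by μ_θ (5 steps, strictly decreasing):
  μ^(1)=49; μ^(2)=25; μ^(3)=19; μ^(4)=-11; μ^(5)=-71

((0, 0, 0, 1, 0, 0); (0, 0, 0, 0, 2, 0); (0, 0, 0, 0, 1, 1); (2, 2, 2, 0, 0, 0); (0, 0, 1, 0, 0, 0))


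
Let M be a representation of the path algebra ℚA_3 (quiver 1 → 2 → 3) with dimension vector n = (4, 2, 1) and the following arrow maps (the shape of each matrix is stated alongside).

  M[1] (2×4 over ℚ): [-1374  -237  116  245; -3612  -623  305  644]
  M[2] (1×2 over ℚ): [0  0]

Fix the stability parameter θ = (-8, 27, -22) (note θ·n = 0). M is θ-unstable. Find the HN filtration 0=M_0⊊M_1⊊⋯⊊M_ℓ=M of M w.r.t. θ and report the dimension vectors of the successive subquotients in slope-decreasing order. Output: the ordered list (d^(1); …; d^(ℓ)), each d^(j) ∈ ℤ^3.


Via rank(M_{q-1}∘⋯∘M_p): M ≅ I[1,1]^2, I[1,2]^2, I[3,3].
μ_θ-semistable layers: μ^(1)=27; μ^(2)=-8; μ^(3)=-22

((0, 2, 0); (4, 0, 0); (0, 0, 1))


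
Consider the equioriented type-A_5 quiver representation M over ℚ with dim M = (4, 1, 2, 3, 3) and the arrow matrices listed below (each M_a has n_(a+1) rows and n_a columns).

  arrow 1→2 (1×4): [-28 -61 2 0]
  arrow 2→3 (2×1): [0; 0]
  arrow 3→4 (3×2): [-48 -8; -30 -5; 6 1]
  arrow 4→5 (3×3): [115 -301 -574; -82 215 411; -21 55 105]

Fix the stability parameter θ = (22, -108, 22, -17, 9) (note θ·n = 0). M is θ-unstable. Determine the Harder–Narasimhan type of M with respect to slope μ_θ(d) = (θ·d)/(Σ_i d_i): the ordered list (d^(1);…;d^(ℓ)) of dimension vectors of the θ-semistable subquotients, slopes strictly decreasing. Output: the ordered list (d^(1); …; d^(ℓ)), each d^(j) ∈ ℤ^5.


Interval decomposition of M: I[1,1]^3, I[1,2], I[3,3], I[3,5], I[4,5]^2.
HN type (ℓ=5): μ^(1)=22; μ^(2)=9; μ^(3)=5/2; μ^(4)=-17; μ^(5)=-43

((3, 0, 1, 0, 0); (0, 0, 0, 0, 3); (0, 0, 1, 1, 0); (0, 0, 0, 2, 0); (1, 1, 0, 0, 0))


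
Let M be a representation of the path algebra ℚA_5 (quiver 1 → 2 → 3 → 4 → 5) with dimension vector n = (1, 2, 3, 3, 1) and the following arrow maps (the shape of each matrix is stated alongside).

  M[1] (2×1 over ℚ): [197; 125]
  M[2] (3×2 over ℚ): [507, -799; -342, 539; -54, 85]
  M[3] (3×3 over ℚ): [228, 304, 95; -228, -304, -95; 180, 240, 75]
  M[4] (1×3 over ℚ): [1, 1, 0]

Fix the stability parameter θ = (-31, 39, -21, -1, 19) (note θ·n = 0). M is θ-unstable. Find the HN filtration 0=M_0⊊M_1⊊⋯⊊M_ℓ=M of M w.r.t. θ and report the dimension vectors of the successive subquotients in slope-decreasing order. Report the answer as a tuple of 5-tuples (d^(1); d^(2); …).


Interval decomposition of M: I[1,4], I[2,3], I[3,3], I[4,4], I[4,5].
HN type (ℓ=6): μ^(1)=19; μ^(2)=9; μ^(3)=17/3; μ^(4)=-1; μ^(5)=-21; μ^(6)=-31

((0, 0, 0, 0, 1); (0, 1, 1, 0, 0); (0, 1, 1, 1, 0); (0, 0, 0, 2, 0); (0, 0, 1, 0, 0); (1, 0, 0, 0, 0))


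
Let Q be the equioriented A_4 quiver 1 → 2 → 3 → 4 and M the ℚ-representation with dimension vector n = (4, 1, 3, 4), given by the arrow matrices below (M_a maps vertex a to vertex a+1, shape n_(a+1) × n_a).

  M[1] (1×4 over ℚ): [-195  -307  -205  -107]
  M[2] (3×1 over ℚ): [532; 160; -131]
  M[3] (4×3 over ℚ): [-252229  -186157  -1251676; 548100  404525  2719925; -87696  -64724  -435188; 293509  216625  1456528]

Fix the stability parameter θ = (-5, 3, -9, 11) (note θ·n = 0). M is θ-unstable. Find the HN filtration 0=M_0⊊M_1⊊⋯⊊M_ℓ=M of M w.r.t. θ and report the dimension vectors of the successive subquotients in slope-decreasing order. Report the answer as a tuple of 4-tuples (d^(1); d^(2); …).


Via rank(M_{q-1}∘⋯∘M_p): M ≅ I[1,1]^3, I[1,4], I[3,3], I[3,4], I[4,4]^2.
μ_θ-semistable layers: μ^(1)=11; μ^(2)=-3; μ^(3)=-5; μ^(4)=-9

((0, 0, 0, 4); (0, 1, 1, 0); (4, 0, 0, 0); (0, 0, 2, 0))


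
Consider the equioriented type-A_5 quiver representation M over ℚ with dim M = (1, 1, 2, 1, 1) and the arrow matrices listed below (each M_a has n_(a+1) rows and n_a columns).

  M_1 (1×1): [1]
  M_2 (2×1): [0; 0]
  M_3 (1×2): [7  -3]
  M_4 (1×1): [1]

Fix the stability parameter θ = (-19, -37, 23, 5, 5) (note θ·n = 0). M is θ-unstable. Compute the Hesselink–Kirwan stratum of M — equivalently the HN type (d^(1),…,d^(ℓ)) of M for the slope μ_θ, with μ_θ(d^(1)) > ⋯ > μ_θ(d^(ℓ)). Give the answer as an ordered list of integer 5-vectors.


Barcode: M ≅ I[1,2], I[3,3], I[3,5]. HN layers by μ_θ (3 steps, strictly decreasing):
  μ^(1)=23; μ^(2)=11; μ^(3)=-28

((0, 0, 1, 0, 0); (0, 0, 1, 1, 1); (1, 1, 0, 0, 0))


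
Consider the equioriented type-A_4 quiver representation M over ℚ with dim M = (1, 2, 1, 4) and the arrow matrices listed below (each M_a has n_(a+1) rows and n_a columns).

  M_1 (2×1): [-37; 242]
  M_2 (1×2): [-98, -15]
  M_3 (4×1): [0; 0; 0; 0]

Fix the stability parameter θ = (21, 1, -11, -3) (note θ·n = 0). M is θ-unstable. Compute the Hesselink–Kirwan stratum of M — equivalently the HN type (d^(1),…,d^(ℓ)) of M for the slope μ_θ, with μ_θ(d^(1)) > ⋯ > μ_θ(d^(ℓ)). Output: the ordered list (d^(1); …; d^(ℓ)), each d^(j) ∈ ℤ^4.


Via rank(M_{q-1}∘⋯∘M_p): M ≅ I[1,3], I[2,2], I[4,4]^4.
μ_θ-semistable layers: μ^(1)=11/3; μ^(2)=1; μ^(3)=-3

((1, 1, 1, 0); (0, 1, 0, 0); (0, 0, 0, 4))


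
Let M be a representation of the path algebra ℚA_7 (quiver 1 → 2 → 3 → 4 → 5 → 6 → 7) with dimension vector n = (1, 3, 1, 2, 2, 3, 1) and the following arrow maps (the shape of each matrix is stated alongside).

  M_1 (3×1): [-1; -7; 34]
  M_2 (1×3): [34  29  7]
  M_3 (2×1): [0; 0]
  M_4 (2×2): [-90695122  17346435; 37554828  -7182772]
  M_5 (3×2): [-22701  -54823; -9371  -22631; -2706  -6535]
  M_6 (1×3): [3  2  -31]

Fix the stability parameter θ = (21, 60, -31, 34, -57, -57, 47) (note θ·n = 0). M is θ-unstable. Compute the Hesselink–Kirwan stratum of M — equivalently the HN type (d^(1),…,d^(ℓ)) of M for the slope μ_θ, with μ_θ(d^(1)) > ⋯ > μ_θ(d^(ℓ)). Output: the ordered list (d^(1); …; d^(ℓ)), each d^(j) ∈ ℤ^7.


Barcode: M ≅ I[1,3], I[2,2]^2, I[4,6], I[4,7], I[6,6]. HN layers by μ_θ (5 steps, strictly decreasing):
  μ^(1)=60; μ^(2)=47; μ^(3)=50/3; μ^(4)=-80/3; μ^(5)=-57

((0, 2, 0, 0, 0, 0, 0); (0, 0, 0, 0, 0, 0, 1); (1, 1, 1, 0, 0, 0, 0); (0, 0, 0, 2, 2, 2, 0); (0, 0, 0, 0, 0, 1, 0))


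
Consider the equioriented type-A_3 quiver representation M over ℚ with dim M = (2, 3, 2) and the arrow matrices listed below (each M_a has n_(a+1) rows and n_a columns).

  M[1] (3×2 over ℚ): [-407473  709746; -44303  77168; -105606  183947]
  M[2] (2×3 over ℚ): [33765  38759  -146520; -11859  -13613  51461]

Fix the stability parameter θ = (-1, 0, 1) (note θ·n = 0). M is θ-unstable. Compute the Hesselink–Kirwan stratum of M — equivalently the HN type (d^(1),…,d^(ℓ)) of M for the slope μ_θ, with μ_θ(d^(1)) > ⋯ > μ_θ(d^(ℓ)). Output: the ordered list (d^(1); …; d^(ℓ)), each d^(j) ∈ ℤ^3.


Barcode: M ≅ I[1,3]^2, I[2,2]. HN layers by μ_θ (3 steps, strictly decreasing):
  μ^(1)=1; μ^(2)=0; μ^(3)=-1

((0, 0, 2); (0, 3, 0); (2, 0, 0))


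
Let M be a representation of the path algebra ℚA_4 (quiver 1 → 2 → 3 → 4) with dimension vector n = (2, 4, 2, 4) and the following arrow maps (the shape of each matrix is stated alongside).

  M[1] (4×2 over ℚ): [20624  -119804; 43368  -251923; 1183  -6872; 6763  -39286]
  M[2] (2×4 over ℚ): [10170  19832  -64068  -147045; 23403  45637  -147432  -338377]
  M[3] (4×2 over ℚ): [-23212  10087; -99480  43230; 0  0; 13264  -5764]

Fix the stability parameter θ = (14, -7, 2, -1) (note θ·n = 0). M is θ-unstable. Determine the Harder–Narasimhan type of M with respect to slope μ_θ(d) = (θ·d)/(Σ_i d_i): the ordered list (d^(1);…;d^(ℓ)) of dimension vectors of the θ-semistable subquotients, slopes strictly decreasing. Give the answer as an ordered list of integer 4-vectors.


Via rank(M_{q-1}∘⋯∘M_p): M ≅ I[1,3], I[1,4], I[2,2]^2, I[4,4]^3.
μ_θ-semistable layers: μ^(1)=3; μ^(2)=2; μ^(3)=-1; μ^(4)=-7

((1, 1, 1, 0); (1, 1, 1, 1); (0, 0, 0, 3); (0, 2, 0, 0))


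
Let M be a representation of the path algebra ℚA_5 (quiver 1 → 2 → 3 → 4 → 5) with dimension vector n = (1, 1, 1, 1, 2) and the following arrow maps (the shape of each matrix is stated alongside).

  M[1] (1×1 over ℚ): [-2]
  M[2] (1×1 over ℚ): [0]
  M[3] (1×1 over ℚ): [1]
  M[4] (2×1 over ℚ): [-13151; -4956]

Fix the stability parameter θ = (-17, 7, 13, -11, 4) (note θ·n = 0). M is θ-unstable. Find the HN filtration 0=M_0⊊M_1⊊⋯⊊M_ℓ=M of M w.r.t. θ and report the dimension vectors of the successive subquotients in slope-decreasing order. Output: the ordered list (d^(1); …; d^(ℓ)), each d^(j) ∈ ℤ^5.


Via rank(M_{q-1}∘⋯∘M_p): M ≅ I[1,2], I[3,5], I[5,5].
μ_θ-semistable layers: μ^(1)=7; μ^(2)=4; μ^(3)=1; μ^(4)=-17

((0, 1, 0, 0, 0); (0, 0, 0, 0, 2); (0, 0, 1, 1, 0); (1, 0, 0, 0, 0))


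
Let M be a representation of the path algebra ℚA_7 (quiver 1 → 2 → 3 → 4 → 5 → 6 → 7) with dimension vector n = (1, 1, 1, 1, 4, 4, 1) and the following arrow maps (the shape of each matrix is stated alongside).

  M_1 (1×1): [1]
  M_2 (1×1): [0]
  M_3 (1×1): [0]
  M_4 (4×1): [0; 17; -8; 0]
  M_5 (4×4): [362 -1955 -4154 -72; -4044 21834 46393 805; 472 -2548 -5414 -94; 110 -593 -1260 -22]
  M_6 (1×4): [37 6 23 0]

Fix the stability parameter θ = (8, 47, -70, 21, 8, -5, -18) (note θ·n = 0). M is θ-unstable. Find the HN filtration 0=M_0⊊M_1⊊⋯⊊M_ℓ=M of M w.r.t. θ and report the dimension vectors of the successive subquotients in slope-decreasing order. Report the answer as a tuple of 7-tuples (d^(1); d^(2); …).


Interval decomposition of M: I[1,2], I[3,3], I[4,7], I[5,5]^2, I[5,6], I[6,6]^2.
HN type (ℓ=5): μ^(1)=47; μ^(2)=8; μ^(3)=3/2; μ^(4)=-5; μ^(5)=-70

((0, 1, 0, 0, 0, 0, 0); (1, 0, 0, 0, 2, 0, 0); (0, 0, 0, 1, 2, 2, 1); (0, 0, 0, 0, 0, 2, 0); (0, 0, 1, 0, 0, 0, 0))


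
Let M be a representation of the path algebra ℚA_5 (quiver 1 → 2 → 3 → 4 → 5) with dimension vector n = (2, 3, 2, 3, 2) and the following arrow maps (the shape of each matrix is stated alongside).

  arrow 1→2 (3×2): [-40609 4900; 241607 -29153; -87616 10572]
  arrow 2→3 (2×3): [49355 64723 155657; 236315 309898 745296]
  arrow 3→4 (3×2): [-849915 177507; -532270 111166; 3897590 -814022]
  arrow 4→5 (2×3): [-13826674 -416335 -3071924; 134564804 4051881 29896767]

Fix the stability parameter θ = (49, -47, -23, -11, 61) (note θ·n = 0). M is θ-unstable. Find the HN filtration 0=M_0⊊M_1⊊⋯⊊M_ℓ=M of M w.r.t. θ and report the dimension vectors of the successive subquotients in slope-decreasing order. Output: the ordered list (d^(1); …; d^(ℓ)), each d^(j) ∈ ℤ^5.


Barcode: M ≅ I[1,3], I[1,4], I[2,2], I[4,5]^2. HN layers by μ_θ (5 steps, strictly decreasing):
  μ^(1)=61; μ^(2)=-7; μ^(3)=-8; μ^(4)=-11; μ^(5)=-47

((0, 0, 0, 0, 2); (1, 1, 1, 0, 0); (1, 1, 1, 1, 0); (0, 0, 0, 2, 0); (0, 1, 0, 0, 0))


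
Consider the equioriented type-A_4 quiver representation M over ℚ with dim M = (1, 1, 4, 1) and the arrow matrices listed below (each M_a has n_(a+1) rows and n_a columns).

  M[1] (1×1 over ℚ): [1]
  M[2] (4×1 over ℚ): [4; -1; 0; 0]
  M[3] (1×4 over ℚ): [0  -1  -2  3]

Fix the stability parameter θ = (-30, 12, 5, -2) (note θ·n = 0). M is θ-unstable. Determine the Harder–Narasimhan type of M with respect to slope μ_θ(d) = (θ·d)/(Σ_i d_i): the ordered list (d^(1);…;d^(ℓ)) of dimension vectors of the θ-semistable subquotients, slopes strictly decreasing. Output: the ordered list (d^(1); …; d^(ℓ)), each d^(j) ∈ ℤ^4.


Via rank(M_{q-1}∘⋯∘M_p): M ≅ I[1,4], I[3,3]^3.
μ_θ-semistable layers: μ^(1)=5; μ^(2)=-30

((0, 1, 4, 1); (1, 0, 0, 0))


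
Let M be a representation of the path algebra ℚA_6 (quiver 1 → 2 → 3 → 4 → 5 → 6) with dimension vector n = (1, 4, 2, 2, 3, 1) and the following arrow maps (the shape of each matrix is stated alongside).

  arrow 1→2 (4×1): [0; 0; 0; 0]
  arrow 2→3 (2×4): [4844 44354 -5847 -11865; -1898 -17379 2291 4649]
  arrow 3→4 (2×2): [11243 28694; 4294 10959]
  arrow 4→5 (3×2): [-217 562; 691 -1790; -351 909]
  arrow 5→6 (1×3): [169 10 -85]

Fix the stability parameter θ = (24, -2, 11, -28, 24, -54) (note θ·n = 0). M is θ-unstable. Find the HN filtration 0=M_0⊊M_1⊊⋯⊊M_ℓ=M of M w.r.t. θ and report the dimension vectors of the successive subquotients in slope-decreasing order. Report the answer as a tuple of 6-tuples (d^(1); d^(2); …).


Interval decomposition of M: I[1,1], I[2,2]^2, I[2,5], I[2,6], I[5,5].
HN type (ℓ=4): μ^(1)=24; μ^(2)=-2; μ^(3)=-19/3; μ^(4)=-49/5

((1, 0, 0, 0, 2, 0); (0, 2, 0, 0, 0, 0); (0, 1, 1, 1, 0, 0); (0, 1, 1, 1, 1, 1))


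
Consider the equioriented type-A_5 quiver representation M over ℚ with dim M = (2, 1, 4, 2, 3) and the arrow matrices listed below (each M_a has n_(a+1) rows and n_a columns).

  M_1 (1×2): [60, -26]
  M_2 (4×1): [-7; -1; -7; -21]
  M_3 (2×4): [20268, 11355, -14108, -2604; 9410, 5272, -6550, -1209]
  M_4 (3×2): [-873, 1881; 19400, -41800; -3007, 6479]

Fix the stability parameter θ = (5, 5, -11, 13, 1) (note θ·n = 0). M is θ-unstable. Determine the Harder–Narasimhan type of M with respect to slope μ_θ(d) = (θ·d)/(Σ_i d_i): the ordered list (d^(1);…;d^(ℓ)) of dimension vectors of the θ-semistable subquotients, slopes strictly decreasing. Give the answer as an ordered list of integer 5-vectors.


Barcode: M ≅ I[1,1], I[1,4], I[3,3]^2, I[3,5], I[5,5]^2. HN layers by μ_θ (6 steps, strictly decreasing):
  μ^(1)=13; μ^(2)=7; μ^(3)=5; μ^(4)=1; μ^(5)=-1/3; μ^(6)=-11

((0, 0, 0, 1, 0); (0, 0, 0, 1, 1); (1, 0, 0, 0, 0); (0, 0, 0, 0, 2); (1, 1, 1, 0, 0); (0, 0, 3, 0, 0))


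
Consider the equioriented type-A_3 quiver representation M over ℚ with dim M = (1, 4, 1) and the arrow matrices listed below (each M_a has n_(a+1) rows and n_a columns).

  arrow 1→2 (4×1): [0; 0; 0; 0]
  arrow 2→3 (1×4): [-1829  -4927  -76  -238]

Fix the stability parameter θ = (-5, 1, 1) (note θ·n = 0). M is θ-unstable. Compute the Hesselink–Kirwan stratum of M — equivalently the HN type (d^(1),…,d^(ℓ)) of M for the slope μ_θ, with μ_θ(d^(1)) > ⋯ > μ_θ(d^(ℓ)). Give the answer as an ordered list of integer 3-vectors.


Interval decomposition of M: I[1,1], I[2,2]^3, I[2,3].
HN type (ℓ=2): μ^(1)=1; μ^(2)=-5

((0, 4, 1); (1, 0, 0))


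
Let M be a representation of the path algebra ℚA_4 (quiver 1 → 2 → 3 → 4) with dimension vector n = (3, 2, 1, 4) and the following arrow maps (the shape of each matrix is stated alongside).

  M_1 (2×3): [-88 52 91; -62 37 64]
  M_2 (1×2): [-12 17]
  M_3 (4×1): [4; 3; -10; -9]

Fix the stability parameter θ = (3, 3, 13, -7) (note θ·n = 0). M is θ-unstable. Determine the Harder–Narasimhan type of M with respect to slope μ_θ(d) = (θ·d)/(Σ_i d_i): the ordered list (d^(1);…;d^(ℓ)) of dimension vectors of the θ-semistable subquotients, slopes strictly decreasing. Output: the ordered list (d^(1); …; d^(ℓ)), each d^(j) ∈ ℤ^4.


Barcode: M ≅ I[1,1], I[1,2], I[1,4], I[4,4]^3. HN layers by μ_θ (2 steps, strictly decreasing):
  μ^(1)=3; μ^(2)=-7

((3, 2, 1, 1); (0, 0, 0, 3))


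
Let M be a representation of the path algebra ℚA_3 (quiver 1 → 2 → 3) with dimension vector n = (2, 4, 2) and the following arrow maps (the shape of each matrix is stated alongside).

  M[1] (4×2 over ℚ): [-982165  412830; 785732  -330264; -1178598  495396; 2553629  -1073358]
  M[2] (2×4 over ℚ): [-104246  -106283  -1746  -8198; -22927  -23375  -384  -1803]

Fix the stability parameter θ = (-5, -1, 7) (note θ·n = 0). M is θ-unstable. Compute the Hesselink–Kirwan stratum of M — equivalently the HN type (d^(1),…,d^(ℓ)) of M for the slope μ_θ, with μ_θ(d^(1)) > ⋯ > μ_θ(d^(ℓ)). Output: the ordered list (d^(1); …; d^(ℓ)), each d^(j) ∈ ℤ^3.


Interval decomposition of M: I[1,1], I[1,2], I[2,2], I[2,3]^2.
HN type (ℓ=3): μ^(1)=7; μ^(2)=-1; μ^(3)=-5

((0, 0, 2); (0, 4, 0); (2, 0, 0))


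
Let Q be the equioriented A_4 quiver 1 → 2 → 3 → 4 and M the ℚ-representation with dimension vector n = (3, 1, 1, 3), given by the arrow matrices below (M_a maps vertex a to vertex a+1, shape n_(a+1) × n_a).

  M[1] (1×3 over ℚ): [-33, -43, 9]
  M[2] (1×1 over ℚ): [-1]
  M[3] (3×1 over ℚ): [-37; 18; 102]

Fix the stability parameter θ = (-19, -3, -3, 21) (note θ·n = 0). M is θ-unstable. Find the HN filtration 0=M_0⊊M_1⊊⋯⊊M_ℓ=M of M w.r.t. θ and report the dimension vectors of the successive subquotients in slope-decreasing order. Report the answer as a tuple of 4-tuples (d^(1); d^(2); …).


Barcode: M ≅ I[1,1]^2, I[1,4], I[4,4]^2. HN layers by μ_θ (3 steps, strictly decreasing):
  μ^(1)=21; μ^(2)=-3; μ^(3)=-19

((0, 0, 0, 3); (0, 1, 1, 0); (3, 0, 0, 0))


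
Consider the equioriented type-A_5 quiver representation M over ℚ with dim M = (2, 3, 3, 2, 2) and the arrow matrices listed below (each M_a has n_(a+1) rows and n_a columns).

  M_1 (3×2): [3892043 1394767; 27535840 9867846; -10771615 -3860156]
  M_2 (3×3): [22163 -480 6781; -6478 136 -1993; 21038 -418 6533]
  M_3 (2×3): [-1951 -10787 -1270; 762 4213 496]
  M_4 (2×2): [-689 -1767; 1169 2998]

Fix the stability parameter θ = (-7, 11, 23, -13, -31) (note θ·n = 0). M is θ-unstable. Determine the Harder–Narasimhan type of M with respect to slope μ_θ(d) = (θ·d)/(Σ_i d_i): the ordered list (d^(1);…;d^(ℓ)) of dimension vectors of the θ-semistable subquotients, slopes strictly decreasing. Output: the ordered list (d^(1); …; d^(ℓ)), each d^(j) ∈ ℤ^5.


Interval decomposition of M: I[1,5]^2, I[2,3].
HN type (ℓ=4): μ^(1)=23; μ^(2)=11; μ^(3)=-5/2; μ^(4)=-7

((0, 0, 1, 0, 0); (0, 1, 0, 0, 0); (0, 2, 2, 2, 2); (2, 0, 0, 0, 0))


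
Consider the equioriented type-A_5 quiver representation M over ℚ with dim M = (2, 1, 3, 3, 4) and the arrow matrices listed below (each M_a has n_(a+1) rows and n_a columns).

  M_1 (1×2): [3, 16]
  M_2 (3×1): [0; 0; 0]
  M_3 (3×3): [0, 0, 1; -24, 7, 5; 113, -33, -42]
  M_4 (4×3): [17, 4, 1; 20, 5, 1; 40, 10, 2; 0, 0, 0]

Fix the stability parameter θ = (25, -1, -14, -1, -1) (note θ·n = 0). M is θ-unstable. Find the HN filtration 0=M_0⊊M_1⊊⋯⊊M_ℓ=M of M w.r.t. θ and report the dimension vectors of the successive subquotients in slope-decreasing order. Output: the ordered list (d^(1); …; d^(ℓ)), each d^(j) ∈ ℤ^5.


Barcode: M ≅ I[1,1], I[1,2], I[3,4], I[3,5]^2, I[5,5]^2. HN layers by μ_θ (4 steps, strictly decreasing):
  μ^(1)=25; μ^(2)=12; μ^(3)=-1; μ^(4)=-14

((1, 0, 0, 0, 0); (1, 1, 0, 0, 0); (0, 0, 0, 3, 4); (0, 0, 3, 0, 0))


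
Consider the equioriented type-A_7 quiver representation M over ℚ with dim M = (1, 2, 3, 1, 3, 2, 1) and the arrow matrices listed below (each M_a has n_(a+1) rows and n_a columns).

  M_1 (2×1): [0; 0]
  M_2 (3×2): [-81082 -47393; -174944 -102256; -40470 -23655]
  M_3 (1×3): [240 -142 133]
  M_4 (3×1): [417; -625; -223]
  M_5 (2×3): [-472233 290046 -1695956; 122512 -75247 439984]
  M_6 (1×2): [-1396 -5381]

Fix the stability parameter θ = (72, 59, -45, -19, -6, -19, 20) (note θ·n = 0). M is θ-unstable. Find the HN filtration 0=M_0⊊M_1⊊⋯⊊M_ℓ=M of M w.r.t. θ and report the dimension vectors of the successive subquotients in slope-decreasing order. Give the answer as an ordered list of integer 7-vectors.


Via rank(M_{q-1}∘⋯∘M_p): M ≅ I[1,1], I[2,2], I[2,7], I[3,3]^2, I[5,5], I[5,6].
μ_θ-semistable layers: μ^(1)=72; μ^(2)=59; μ^(3)=20; μ^(4)=-6; μ^(5)=-25/2; μ^(6)=-45

((1, 0, 0, 0, 0, 0, 0); (0, 1, 0, 0, 0, 0, 0); (0, 0, 0, 0, 0, 0, 1); (0, 1, 1, 1, 2, 1, 0); (0, 0, 0, 0, 1, 1, 0); (0, 0, 2, 0, 0, 0, 0))


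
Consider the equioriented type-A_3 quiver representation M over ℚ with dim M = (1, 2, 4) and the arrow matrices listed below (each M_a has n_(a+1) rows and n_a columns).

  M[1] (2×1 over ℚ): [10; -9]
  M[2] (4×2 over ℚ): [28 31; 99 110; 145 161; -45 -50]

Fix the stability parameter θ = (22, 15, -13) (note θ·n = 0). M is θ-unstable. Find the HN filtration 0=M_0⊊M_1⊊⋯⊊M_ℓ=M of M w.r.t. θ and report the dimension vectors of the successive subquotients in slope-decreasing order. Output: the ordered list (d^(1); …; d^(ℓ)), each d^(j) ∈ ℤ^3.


Via rank(M_{q-1}∘⋯∘M_p): M ≅ I[1,3], I[2,3], I[3,3]^2.
μ_θ-semistable layers: μ^(1)=8; μ^(2)=1; μ^(3)=-13

((1, 1, 1); (0, 1, 1); (0, 0, 2))


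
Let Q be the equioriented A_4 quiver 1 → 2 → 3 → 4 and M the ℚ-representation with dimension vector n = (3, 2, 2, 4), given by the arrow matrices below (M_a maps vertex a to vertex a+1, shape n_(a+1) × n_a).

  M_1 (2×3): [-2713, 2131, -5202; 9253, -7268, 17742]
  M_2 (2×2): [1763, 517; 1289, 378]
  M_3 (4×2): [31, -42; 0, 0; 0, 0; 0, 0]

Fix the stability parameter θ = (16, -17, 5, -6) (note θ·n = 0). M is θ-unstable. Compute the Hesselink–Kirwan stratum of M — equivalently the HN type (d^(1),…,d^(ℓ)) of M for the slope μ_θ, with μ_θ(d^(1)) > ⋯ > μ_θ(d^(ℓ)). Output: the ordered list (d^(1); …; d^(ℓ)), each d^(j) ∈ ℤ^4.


Via rank(M_{q-1}∘⋯∘M_p): M ≅ I[1,1], I[1,3], I[1,4], I[4,4]^3.
μ_θ-semistable layers: μ^(1)=16; μ^(2)=5; μ^(3)=-1/2; μ^(4)=-6

((1, 0, 0, 0); (0, 0, 1, 0); (2, 2, 1, 1); (0, 0, 0, 3))


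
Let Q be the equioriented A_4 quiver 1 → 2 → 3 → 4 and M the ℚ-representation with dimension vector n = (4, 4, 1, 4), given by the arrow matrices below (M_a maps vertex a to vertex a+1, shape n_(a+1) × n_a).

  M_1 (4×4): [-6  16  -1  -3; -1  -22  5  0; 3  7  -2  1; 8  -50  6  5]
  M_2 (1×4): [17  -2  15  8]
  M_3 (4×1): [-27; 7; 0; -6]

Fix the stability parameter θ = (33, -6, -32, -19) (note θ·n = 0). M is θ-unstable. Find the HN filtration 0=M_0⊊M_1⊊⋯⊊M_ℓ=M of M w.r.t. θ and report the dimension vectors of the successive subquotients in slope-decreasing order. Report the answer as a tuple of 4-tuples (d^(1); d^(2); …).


Barcode: M ≅ I[1,2]^3, I[1,4], I[4,4]^3. HN layers by μ_θ (3 steps, strictly decreasing):
  μ^(1)=27/2; μ^(2)=-6; μ^(3)=-19

((3, 3, 0, 0); (1, 1, 1, 1); (0, 0, 0, 3))


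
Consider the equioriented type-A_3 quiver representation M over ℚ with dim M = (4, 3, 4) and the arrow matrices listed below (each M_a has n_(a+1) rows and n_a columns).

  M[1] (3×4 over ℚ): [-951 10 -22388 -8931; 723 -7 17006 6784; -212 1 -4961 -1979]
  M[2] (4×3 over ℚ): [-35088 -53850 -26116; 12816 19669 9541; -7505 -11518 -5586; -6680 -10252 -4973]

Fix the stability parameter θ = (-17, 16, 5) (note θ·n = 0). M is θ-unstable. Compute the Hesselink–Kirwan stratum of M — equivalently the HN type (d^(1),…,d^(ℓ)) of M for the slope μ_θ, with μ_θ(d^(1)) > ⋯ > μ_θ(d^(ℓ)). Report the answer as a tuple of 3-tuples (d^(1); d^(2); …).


Via rank(M_{q-1}∘⋯∘M_p): M ≅ I[1,1], I[1,3]^3, I[3,3].
μ_θ-semistable layers: μ^(1)=21/2; μ^(2)=5; μ^(3)=-17

((0, 3, 3); (0, 0, 1); (4, 0, 0))


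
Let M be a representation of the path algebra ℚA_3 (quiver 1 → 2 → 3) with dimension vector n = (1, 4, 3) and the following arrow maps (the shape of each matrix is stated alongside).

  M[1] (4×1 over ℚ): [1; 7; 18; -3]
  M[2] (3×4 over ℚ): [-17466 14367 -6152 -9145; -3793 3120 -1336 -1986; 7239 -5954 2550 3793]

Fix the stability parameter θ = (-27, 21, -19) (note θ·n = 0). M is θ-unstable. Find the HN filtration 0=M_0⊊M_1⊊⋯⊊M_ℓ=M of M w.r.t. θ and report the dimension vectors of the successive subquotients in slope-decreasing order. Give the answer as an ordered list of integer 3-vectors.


Interval decomposition of M: I[1,3], I[2,2], I[2,3]^2.
HN type (ℓ=3): μ^(1)=21; μ^(2)=1; μ^(3)=-27

((0, 1, 0); (0, 3, 3); (1, 0, 0))


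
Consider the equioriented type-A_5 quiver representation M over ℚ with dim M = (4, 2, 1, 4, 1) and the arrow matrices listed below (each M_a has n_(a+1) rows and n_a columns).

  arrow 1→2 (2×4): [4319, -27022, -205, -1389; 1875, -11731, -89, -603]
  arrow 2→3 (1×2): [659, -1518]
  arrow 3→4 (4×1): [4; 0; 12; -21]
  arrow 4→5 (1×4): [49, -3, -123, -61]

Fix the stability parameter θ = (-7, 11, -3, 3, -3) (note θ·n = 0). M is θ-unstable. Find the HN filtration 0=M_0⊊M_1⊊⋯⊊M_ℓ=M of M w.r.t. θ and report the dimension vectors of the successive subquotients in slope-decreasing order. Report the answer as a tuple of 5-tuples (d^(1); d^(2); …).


Interval decomposition of M: I[1,1]^2, I[1,2], I[1,5], I[4,4]^3.
HN type (ℓ=4): μ^(1)=11; μ^(2)=3; μ^(3)=2; μ^(4)=-7

((0, 1, 0, 0, 0); (0, 0, 0, 3, 0); (0, 1, 1, 1, 1); (4, 0, 0, 0, 0))


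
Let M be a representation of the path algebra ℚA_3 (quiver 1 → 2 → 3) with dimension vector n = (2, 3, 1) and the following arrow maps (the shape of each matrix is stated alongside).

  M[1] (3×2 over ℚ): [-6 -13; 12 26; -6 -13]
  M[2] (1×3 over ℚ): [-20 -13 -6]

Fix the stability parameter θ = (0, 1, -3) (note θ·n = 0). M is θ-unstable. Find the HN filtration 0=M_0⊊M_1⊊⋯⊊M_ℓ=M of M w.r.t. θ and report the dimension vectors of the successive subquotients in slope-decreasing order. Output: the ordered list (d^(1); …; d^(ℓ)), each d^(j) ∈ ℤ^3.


Barcode: M ≅ I[1,1], I[1,2], I[2,2], I[2,3]. HN layers by μ_θ (3 steps, strictly decreasing):
  μ^(1)=1; μ^(2)=0; μ^(3)=-1

((0, 2, 0); (2, 0, 0); (0, 1, 1))


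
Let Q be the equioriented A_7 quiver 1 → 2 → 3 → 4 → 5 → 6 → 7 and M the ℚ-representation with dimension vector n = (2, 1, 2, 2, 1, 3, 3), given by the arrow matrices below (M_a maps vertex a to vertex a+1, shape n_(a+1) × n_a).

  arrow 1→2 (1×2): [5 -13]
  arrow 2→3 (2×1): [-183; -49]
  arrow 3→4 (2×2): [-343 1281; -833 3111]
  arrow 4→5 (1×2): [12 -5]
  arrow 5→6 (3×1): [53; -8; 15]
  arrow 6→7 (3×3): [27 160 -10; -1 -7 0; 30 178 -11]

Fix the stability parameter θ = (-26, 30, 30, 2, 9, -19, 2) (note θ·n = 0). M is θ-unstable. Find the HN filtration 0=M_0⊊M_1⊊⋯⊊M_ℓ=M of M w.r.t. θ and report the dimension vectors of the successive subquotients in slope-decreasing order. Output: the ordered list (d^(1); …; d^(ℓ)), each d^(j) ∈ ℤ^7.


Via rank(M_{q-1}∘⋯∘M_p): M ≅ I[1,1], I[1,3], I[3,7], I[4,4], I[6,7]^2.
μ_θ-semistable layers: μ^(1)=30; μ^(2)=24/5; μ^(3)=2; μ^(4)=-19; μ^(5)=-26

((0, 1, 1, 0, 0, 0, 0); (0, 0, 1, 1, 1, 1, 1); (0, 0, 0, 1, 0, 0, 2); (0, 0, 0, 0, 0, 2, 0); (2, 0, 0, 0, 0, 0, 0))


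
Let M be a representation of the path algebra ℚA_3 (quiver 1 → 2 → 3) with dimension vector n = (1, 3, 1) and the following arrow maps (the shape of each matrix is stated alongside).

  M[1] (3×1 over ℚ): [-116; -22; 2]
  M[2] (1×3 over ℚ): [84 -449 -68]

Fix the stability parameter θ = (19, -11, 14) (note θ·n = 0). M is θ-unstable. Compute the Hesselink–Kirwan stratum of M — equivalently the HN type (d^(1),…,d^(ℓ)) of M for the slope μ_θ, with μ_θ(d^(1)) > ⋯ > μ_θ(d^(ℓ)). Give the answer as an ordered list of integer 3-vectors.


Interval decomposition of M: I[1,3], I[2,2]^2.
HN type (ℓ=3): μ^(1)=14; μ^(2)=4; μ^(3)=-11

((0, 0, 1); (1, 1, 0); (0, 2, 0))


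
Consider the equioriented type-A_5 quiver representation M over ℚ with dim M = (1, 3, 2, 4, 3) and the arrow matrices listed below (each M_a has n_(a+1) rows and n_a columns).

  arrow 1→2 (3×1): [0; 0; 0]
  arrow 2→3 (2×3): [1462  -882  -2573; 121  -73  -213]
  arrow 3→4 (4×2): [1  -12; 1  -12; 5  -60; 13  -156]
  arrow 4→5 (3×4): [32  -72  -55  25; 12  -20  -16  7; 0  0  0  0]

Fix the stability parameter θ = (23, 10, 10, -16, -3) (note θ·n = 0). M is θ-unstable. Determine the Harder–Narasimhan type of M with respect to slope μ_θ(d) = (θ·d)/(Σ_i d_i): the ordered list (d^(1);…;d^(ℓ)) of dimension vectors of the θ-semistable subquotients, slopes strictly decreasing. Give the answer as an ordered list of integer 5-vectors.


Interval decomposition of M: I[1,1], I[2,2], I[2,3], I[2,5], I[4,4]^2, I[4,5], I[5,5].
HN type (ℓ=5): μ^(1)=23; μ^(2)=10; μ^(3)=1/4; μ^(4)=-3; μ^(5)=-16

((1, 0, 0, 0, 0); (0, 2, 1, 0, 0); (0, 1, 1, 1, 1); (0, 0, 0, 0, 2); (0, 0, 0, 3, 0))


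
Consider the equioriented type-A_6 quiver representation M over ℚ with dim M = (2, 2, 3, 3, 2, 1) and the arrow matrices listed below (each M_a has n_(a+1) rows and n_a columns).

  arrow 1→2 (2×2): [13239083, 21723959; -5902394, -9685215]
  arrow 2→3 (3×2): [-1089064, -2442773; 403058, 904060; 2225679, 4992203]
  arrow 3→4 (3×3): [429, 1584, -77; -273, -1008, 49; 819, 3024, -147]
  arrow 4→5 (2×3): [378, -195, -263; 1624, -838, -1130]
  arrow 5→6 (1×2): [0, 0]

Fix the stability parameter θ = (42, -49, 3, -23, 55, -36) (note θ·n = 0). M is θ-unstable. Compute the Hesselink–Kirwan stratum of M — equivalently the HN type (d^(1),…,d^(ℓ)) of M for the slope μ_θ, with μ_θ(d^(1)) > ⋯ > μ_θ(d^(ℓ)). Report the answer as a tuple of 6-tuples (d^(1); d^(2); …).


Via rank(M_{q-1}∘⋯∘M_p): M ≅ I[1,3], I[1,4], I[3,3], I[4,5]^2, I[6,6].
μ_θ-semistable layers: μ^(1)=55; μ^(2)=3; μ^(3)=-7/2; μ^(4)=-27/4; μ^(5)=-23; μ^(6)=-36

((0, 0, 0, 0, 2, 0); (0, 0, 2, 0, 0, 0); (1, 1, 0, 0, 0, 0); (1, 1, 1, 1, 0, 0); (0, 0, 0, 2, 0, 0); (0, 0, 0, 0, 0, 1))


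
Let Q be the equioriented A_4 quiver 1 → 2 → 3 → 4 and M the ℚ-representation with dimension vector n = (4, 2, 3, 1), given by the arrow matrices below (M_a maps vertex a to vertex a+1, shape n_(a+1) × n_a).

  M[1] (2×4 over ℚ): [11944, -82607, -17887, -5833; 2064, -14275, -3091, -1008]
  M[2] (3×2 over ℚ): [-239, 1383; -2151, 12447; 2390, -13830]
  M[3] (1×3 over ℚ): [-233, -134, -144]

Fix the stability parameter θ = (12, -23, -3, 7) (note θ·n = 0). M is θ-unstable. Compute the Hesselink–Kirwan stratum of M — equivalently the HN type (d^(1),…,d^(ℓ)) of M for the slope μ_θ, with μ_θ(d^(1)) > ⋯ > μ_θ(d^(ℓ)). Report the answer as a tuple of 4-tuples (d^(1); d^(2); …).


Interval decomposition of M: I[1,1]^2, I[1,2], I[1,4], I[3,3]^2.
HN type (ℓ=4): μ^(1)=12; μ^(2)=7; μ^(3)=-3; μ^(4)=-11/2

((2, 0, 0, 0); (0, 0, 0, 1); (0, 0, 3, 0); (2, 2, 0, 0))


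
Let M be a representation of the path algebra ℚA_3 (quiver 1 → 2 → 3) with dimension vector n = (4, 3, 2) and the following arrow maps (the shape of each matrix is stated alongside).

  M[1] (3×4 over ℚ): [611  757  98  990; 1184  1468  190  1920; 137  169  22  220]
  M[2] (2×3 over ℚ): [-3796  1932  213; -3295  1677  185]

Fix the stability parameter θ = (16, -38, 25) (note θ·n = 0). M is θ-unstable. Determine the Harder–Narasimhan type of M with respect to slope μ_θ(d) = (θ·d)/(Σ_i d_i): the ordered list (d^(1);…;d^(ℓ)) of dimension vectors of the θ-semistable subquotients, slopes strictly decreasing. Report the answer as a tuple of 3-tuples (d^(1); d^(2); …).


Interval decomposition of M: I[1,1], I[1,2], I[1,3]^2.
HN type (ℓ=3): μ^(1)=25; μ^(2)=16; μ^(3)=-11

((0, 0, 2); (1, 0, 0); (3, 3, 0))


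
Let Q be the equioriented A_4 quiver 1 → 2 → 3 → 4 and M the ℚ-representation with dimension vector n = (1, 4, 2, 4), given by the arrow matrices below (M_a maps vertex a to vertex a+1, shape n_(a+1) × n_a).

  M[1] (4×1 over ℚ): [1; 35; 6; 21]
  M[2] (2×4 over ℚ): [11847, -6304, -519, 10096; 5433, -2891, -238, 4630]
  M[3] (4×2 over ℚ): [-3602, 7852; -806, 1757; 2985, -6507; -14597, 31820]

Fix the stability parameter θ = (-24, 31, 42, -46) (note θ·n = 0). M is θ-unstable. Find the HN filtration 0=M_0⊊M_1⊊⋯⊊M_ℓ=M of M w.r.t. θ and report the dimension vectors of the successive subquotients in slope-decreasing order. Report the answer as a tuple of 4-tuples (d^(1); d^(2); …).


Interval decomposition of M: I[1,4], I[2,2]^2, I[2,4], I[4,4]^2.
HN type (ℓ=4): μ^(1)=31; μ^(2)=9; μ^(3)=-24; μ^(4)=-46

((0, 2, 0, 0); (0, 2, 2, 2); (1, 0, 0, 0); (0, 0, 0, 2))


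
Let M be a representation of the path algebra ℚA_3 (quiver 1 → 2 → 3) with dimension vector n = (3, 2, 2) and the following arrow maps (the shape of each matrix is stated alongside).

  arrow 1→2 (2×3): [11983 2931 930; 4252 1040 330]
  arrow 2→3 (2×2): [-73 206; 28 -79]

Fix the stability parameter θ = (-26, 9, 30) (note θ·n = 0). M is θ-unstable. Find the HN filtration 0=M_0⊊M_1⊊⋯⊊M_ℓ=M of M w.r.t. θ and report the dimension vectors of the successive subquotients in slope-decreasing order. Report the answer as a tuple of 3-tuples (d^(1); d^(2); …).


Via rank(M_{q-1}∘⋯∘M_p): M ≅ I[1,1], I[1,3]^2.
μ_θ-semistable layers: μ^(1)=30; μ^(2)=9; μ^(3)=-26

((0, 0, 2); (0, 2, 0); (3, 0, 0))


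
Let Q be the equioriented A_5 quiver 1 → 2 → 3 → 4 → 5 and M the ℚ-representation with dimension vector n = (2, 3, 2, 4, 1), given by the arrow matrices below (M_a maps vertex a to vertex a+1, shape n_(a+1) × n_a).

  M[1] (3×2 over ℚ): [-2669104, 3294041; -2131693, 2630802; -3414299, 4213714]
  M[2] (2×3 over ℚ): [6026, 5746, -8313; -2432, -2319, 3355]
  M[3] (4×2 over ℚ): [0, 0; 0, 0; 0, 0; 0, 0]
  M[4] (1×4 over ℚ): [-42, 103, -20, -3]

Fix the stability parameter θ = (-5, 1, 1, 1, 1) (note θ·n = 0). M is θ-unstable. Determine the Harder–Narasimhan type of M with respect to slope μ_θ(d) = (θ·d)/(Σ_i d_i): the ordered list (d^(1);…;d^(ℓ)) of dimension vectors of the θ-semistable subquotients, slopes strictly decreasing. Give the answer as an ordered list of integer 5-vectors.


Via rank(M_{q-1}∘⋯∘M_p): M ≅ I[1,2], I[1,3], I[2,3], I[4,4]^3, I[4,5].
μ_θ-semistable layers: μ^(1)=1; μ^(2)=-5

((0, 3, 2, 4, 1); (2, 0, 0, 0, 0))


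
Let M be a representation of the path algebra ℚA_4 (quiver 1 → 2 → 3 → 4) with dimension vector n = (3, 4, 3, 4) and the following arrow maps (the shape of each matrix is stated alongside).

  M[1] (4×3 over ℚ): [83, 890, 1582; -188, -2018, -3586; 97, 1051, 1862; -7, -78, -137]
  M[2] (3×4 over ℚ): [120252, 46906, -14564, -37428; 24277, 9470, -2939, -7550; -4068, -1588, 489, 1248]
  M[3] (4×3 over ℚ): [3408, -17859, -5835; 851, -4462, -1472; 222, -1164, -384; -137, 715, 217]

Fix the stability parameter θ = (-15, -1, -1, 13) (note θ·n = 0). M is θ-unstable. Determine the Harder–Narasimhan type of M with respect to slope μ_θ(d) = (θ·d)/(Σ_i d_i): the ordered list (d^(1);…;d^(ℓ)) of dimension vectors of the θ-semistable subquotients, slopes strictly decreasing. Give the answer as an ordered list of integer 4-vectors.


Interval decomposition of M: I[1,2], I[1,4]^2, I[2,3], I[4,4]^2.
HN type (ℓ=3): μ^(1)=13; μ^(2)=-1; μ^(3)=-15

((0, 0, 0, 4); (0, 4, 3, 0); (3, 0, 0, 0))


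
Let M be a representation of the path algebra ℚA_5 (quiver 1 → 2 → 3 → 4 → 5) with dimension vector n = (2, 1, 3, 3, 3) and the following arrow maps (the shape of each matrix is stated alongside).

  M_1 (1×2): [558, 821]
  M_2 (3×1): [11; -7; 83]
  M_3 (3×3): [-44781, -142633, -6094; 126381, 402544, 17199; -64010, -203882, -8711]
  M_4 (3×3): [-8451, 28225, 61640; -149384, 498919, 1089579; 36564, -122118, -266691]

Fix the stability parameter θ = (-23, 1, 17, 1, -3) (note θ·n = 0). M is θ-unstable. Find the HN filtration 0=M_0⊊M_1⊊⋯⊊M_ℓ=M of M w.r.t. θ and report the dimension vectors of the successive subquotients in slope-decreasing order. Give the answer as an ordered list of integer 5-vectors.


Via rank(M_{q-1}∘⋯∘M_p): M ≅ I[1,1], I[1,5], I[3,5]^2.
μ_θ-semistable layers: μ^(1)=5; μ^(2)=1; μ^(3)=-23

((0, 0, 3, 3, 3); (0, 1, 0, 0, 0); (2, 0, 0, 0, 0))
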